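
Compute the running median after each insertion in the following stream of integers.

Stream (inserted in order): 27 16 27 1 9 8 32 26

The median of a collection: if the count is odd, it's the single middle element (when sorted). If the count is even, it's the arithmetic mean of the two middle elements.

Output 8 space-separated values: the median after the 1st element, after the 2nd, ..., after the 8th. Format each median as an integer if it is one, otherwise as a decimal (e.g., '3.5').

Answer: 27 21.5 27 21.5 16 12.5 16 21

Derivation:
Step 1: insert 27 -> lo=[27] (size 1, max 27) hi=[] (size 0) -> median=27
Step 2: insert 16 -> lo=[16] (size 1, max 16) hi=[27] (size 1, min 27) -> median=21.5
Step 3: insert 27 -> lo=[16, 27] (size 2, max 27) hi=[27] (size 1, min 27) -> median=27
Step 4: insert 1 -> lo=[1, 16] (size 2, max 16) hi=[27, 27] (size 2, min 27) -> median=21.5
Step 5: insert 9 -> lo=[1, 9, 16] (size 3, max 16) hi=[27, 27] (size 2, min 27) -> median=16
Step 6: insert 8 -> lo=[1, 8, 9] (size 3, max 9) hi=[16, 27, 27] (size 3, min 16) -> median=12.5
Step 7: insert 32 -> lo=[1, 8, 9, 16] (size 4, max 16) hi=[27, 27, 32] (size 3, min 27) -> median=16
Step 8: insert 26 -> lo=[1, 8, 9, 16] (size 4, max 16) hi=[26, 27, 27, 32] (size 4, min 26) -> median=21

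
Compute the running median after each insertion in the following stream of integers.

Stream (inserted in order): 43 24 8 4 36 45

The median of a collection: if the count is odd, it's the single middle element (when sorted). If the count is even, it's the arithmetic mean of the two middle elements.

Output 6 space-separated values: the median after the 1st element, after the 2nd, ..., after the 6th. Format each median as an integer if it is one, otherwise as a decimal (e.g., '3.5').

Answer: 43 33.5 24 16 24 30

Derivation:
Step 1: insert 43 -> lo=[43] (size 1, max 43) hi=[] (size 0) -> median=43
Step 2: insert 24 -> lo=[24] (size 1, max 24) hi=[43] (size 1, min 43) -> median=33.5
Step 3: insert 8 -> lo=[8, 24] (size 2, max 24) hi=[43] (size 1, min 43) -> median=24
Step 4: insert 4 -> lo=[4, 8] (size 2, max 8) hi=[24, 43] (size 2, min 24) -> median=16
Step 5: insert 36 -> lo=[4, 8, 24] (size 3, max 24) hi=[36, 43] (size 2, min 36) -> median=24
Step 6: insert 45 -> lo=[4, 8, 24] (size 3, max 24) hi=[36, 43, 45] (size 3, min 36) -> median=30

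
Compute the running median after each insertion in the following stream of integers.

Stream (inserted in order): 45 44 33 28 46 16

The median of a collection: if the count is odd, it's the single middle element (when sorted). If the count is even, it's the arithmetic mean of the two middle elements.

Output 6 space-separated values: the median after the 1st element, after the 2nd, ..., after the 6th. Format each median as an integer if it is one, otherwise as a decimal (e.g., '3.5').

Answer: 45 44.5 44 38.5 44 38.5

Derivation:
Step 1: insert 45 -> lo=[45] (size 1, max 45) hi=[] (size 0) -> median=45
Step 2: insert 44 -> lo=[44] (size 1, max 44) hi=[45] (size 1, min 45) -> median=44.5
Step 3: insert 33 -> lo=[33, 44] (size 2, max 44) hi=[45] (size 1, min 45) -> median=44
Step 4: insert 28 -> lo=[28, 33] (size 2, max 33) hi=[44, 45] (size 2, min 44) -> median=38.5
Step 5: insert 46 -> lo=[28, 33, 44] (size 3, max 44) hi=[45, 46] (size 2, min 45) -> median=44
Step 6: insert 16 -> lo=[16, 28, 33] (size 3, max 33) hi=[44, 45, 46] (size 3, min 44) -> median=38.5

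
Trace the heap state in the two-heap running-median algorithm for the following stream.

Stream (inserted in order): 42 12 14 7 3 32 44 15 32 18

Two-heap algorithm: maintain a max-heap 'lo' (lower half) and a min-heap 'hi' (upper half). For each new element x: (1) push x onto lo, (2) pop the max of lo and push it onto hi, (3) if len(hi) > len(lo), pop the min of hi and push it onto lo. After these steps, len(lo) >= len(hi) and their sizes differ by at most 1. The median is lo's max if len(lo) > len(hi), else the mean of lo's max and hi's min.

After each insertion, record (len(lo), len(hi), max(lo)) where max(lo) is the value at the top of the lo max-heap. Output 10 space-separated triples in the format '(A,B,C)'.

Step 1: insert 42 -> lo=[42] hi=[] -> (len(lo)=1, len(hi)=0, max(lo)=42)
Step 2: insert 12 -> lo=[12] hi=[42] -> (len(lo)=1, len(hi)=1, max(lo)=12)
Step 3: insert 14 -> lo=[12, 14] hi=[42] -> (len(lo)=2, len(hi)=1, max(lo)=14)
Step 4: insert 7 -> lo=[7, 12] hi=[14, 42] -> (len(lo)=2, len(hi)=2, max(lo)=12)
Step 5: insert 3 -> lo=[3, 7, 12] hi=[14, 42] -> (len(lo)=3, len(hi)=2, max(lo)=12)
Step 6: insert 32 -> lo=[3, 7, 12] hi=[14, 32, 42] -> (len(lo)=3, len(hi)=3, max(lo)=12)
Step 7: insert 44 -> lo=[3, 7, 12, 14] hi=[32, 42, 44] -> (len(lo)=4, len(hi)=3, max(lo)=14)
Step 8: insert 15 -> lo=[3, 7, 12, 14] hi=[15, 32, 42, 44] -> (len(lo)=4, len(hi)=4, max(lo)=14)
Step 9: insert 32 -> lo=[3, 7, 12, 14, 15] hi=[32, 32, 42, 44] -> (len(lo)=5, len(hi)=4, max(lo)=15)
Step 10: insert 18 -> lo=[3, 7, 12, 14, 15] hi=[18, 32, 32, 42, 44] -> (len(lo)=5, len(hi)=5, max(lo)=15)

Answer: (1,0,42) (1,1,12) (2,1,14) (2,2,12) (3,2,12) (3,3,12) (4,3,14) (4,4,14) (5,4,15) (5,5,15)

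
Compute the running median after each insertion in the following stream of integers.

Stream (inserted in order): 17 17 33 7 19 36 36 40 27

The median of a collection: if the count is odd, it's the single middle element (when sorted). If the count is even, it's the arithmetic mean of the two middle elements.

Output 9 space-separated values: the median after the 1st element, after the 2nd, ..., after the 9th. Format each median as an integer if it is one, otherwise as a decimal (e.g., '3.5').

Answer: 17 17 17 17 17 18 19 26 27

Derivation:
Step 1: insert 17 -> lo=[17] (size 1, max 17) hi=[] (size 0) -> median=17
Step 2: insert 17 -> lo=[17] (size 1, max 17) hi=[17] (size 1, min 17) -> median=17
Step 3: insert 33 -> lo=[17, 17] (size 2, max 17) hi=[33] (size 1, min 33) -> median=17
Step 4: insert 7 -> lo=[7, 17] (size 2, max 17) hi=[17, 33] (size 2, min 17) -> median=17
Step 5: insert 19 -> lo=[7, 17, 17] (size 3, max 17) hi=[19, 33] (size 2, min 19) -> median=17
Step 6: insert 36 -> lo=[7, 17, 17] (size 3, max 17) hi=[19, 33, 36] (size 3, min 19) -> median=18
Step 7: insert 36 -> lo=[7, 17, 17, 19] (size 4, max 19) hi=[33, 36, 36] (size 3, min 33) -> median=19
Step 8: insert 40 -> lo=[7, 17, 17, 19] (size 4, max 19) hi=[33, 36, 36, 40] (size 4, min 33) -> median=26
Step 9: insert 27 -> lo=[7, 17, 17, 19, 27] (size 5, max 27) hi=[33, 36, 36, 40] (size 4, min 33) -> median=27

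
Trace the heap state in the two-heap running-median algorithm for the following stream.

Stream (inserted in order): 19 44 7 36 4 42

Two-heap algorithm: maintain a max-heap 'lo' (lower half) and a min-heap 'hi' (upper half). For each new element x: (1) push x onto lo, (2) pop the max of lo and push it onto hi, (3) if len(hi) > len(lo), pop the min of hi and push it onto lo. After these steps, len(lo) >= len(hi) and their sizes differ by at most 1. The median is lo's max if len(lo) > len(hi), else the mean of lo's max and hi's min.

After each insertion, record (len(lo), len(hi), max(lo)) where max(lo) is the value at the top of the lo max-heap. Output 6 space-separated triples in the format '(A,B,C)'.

Step 1: insert 19 -> lo=[19] hi=[] -> (len(lo)=1, len(hi)=0, max(lo)=19)
Step 2: insert 44 -> lo=[19] hi=[44] -> (len(lo)=1, len(hi)=1, max(lo)=19)
Step 3: insert 7 -> lo=[7, 19] hi=[44] -> (len(lo)=2, len(hi)=1, max(lo)=19)
Step 4: insert 36 -> lo=[7, 19] hi=[36, 44] -> (len(lo)=2, len(hi)=2, max(lo)=19)
Step 5: insert 4 -> lo=[4, 7, 19] hi=[36, 44] -> (len(lo)=3, len(hi)=2, max(lo)=19)
Step 6: insert 42 -> lo=[4, 7, 19] hi=[36, 42, 44] -> (len(lo)=3, len(hi)=3, max(lo)=19)

Answer: (1,0,19) (1,1,19) (2,1,19) (2,2,19) (3,2,19) (3,3,19)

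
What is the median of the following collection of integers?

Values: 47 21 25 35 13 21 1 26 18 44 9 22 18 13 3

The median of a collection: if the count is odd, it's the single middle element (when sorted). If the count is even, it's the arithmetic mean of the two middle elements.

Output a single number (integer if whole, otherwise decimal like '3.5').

Step 1: insert 47 -> lo=[47] (size 1, max 47) hi=[] (size 0) -> median=47
Step 2: insert 21 -> lo=[21] (size 1, max 21) hi=[47] (size 1, min 47) -> median=34
Step 3: insert 25 -> lo=[21, 25] (size 2, max 25) hi=[47] (size 1, min 47) -> median=25
Step 4: insert 35 -> lo=[21, 25] (size 2, max 25) hi=[35, 47] (size 2, min 35) -> median=30
Step 5: insert 13 -> lo=[13, 21, 25] (size 3, max 25) hi=[35, 47] (size 2, min 35) -> median=25
Step 6: insert 21 -> lo=[13, 21, 21] (size 3, max 21) hi=[25, 35, 47] (size 3, min 25) -> median=23
Step 7: insert 1 -> lo=[1, 13, 21, 21] (size 4, max 21) hi=[25, 35, 47] (size 3, min 25) -> median=21
Step 8: insert 26 -> lo=[1, 13, 21, 21] (size 4, max 21) hi=[25, 26, 35, 47] (size 4, min 25) -> median=23
Step 9: insert 18 -> lo=[1, 13, 18, 21, 21] (size 5, max 21) hi=[25, 26, 35, 47] (size 4, min 25) -> median=21
Step 10: insert 44 -> lo=[1, 13, 18, 21, 21] (size 5, max 21) hi=[25, 26, 35, 44, 47] (size 5, min 25) -> median=23
Step 11: insert 9 -> lo=[1, 9, 13, 18, 21, 21] (size 6, max 21) hi=[25, 26, 35, 44, 47] (size 5, min 25) -> median=21
Step 12: insert 22 -> lo=[1, 9, 13, 18, 21, 21] (size 6, max 21) hi=[22, 25, 26, 35, 44, 47] (size 6, min 22) -> median=21.5
Step 13: insert 18 -> lo=[1, 9, 13, 18, 18, 21, 21] (size 7, max 21) hi=[22, 25, 26, 35, 44, 47] (size 6, min 22) -> median=21
Step 14: insert 13 -> lo=[1, 9, 13, 13, 18, 18, 21] (size 7, max 21) hi=[21, 22, 25, 26, 35, 44, 47] (size 7, min 21) -> median=21
Step 15: insert 3 -> lo=[1, 3, 9, 13, 13, 18, 18, 21] (size 8, max 21) hi=[21, 22, 25, 26, 35, 44, 47] (size 7, min 21) -> median=21

Answer: 21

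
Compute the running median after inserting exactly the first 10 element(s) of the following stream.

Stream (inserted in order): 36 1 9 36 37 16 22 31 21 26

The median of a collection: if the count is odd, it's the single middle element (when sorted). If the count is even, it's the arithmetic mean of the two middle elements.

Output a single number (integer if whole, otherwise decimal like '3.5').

Answer: 24

Derivation:
Step 1: insert 36 -> lo=[36] (size 1, max 36) hi=[] (size 0) -> median=36
Step 2: insert 1 -> lo=[1] (size 1, max 1) hi=[36] (size 1, min 36) -> median=18.5
Step 3: insert 9 -> lo=[1, 9] (size 2, max 9) hi=[36] (size 1, min 36) -> median=9
Step 4: insert 36 -> lo=[1, 9] (size 2, max 9) hi=[36, 36] (size 2, min 36) -> median=22.5
Step 5: insert 37 -> lo=[1, 9, 36] (size 3, max 36) hi=[36, 37] (size 2, min 36) -> median=36
Step 6: insert 16 -> lo=[1, 9, 16] (size 3, max 16) hi=[36, 36, 37] (size 3, min 36) -> median=26
Step 7: insert 22 -> lo=[1, 9, 16, 22] (size 4, max 22) hi=[36, 36, 37] (size 3, min 36) -> median=22
Step 8: insert 31 -> lo=[1, 9, 16, 22] (size 4, max 22) hi=[31, 36, 36, 37] (size 4, min 31) -> median=26.5
Step 9: insert 21 -> lo=[1, 9, 16, 21, 22] (size 5, max 22) hi=[31, 36, 36, 37] (size 4, min 31) -> median=22
Step 10: insert 26 -> lo=[1, 9, 16, 21, 22] (size 5, max 22) hi=[26, 31, 36, 36, 37] (size 5, min 26) -> median=24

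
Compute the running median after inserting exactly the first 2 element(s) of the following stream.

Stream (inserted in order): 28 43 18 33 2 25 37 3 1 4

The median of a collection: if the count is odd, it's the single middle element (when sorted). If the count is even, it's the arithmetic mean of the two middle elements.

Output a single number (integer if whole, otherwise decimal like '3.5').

Step 1: insert 28 -> lo=[28] (size 1, max 28) hi=[] (size 0) -> median=28
Step 2: insert 43 -> lo=[28] (size 1, max 28) hi=[43] (size 1, min 43) -> median=35.5

Answer: 35.5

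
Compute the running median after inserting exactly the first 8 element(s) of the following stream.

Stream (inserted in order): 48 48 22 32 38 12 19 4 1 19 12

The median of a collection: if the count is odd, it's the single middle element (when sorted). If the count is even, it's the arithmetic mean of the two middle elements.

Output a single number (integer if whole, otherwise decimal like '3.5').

Step 1: insert 48 -> lo=[48] (size 1, max 48) hi=[] (size 0) -> median=48
Step 2: insert 48 -> lo=[48] (size 1, max 48) hi=[48] (size 1, min 48) -> median=48
Step 3: insert 22 -> lo=[22, 48] (size 2, max 48) hi=[48] (size 1, min 48) -> median=48
Step 4: insert 32 -> lo=[22, 32] (size 2, max 32) hi=[48, 48] (size 2, min 48) -> median=40
Step 5: insert 38 -> lo=[22, 32, 38] (size 3, max 38) hi=[48, 48] (size 2, min 48) -> median=38
Step 6: insert 12 -> lo=[12, 22, 32] (size 3, max 32) hi=[38, 48, 48] (size 3, min 38) -> median=35
Step 7: insert 19 -> lo=[12, 19, 22, 32] (size 4, max 32) hi=[38, 48, 48] (size 3, min 38) -> median=32
Step 8: insert 4 -> lo=[4, 12, 19, 22] (size 4, max 22) hi=[32, 38, 48, 48] (size 4, min 32) -> median=27

Answer: 27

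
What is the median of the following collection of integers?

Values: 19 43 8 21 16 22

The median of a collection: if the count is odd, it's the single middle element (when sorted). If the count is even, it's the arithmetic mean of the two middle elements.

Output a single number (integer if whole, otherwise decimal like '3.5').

Step 1: insert 19 -> lo=[19] (size 1, max 19) hi=[] (size 0) -> median=19
Step 2: insert 43 -> lo=[19] (size 1, max 19) hi=[43] (size 1, min 43) -> median=31
Step 3: insert 8 -> lo=[8, 19] (size 2, max 19) hi=[43] (size 1, min 43) -> median=19
Step 4: insert 21 -> lo=[8, 19] (size 2, max 19) hi=[21, 43] (size 2, min 21) -> median=20
Step 5: insert 16 -> lo=[8, 16, 19] (size 3, max 19) hi=[21, 43] (size 2, min 21) -> median=19
Step 6: insert 22 -> lo=[8, 16, 19] (size 3, max 19) hi=[21, 22, 43] (size 3, min 21) -> median=20

Answer: 20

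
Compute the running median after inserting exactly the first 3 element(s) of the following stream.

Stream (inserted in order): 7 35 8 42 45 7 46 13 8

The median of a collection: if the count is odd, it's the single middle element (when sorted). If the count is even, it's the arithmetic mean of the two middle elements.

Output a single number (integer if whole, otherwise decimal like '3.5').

Step 1: insert 7 -> lo=[7] (size 1, max 7) hi=[] (size 0) -> median=7
Step 2: insert 35 -> lo=[7] (size 1, max 7) hi=[35] (size 1, min 35) -> median=21
Step 3: insert 8 -> lo=[7, 8] (size 2, max 8) hi=[35] (size 1, min 35) -> median=8

Answer: 8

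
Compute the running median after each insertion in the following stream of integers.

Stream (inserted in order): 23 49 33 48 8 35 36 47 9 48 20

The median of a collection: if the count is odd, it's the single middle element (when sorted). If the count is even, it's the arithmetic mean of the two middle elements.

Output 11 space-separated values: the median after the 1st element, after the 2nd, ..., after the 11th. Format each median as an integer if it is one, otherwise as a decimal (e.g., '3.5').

Answer: 23 36 33 40.5 33 34 35 35.5 35 35.5 35

Derivation:
Step 1: insert 23 -> lo=[23] (size 1, max 23) hi=[] (size 0) -> median=23
Step 2: insert 49 -> lo=[23] (size 1, max 23) hi=[49] (size 1, min 49) -> median=36
Step 3: insert 33 -> lo=[23, 33] (size 2, max 33) hi=[49] (size 1, min 49) -> median=33
Step 4: insert 48 -> lo=[23, 33] (size 2, max 33) hi=[48, 49] (size 2, min 48) -> median=40.5
Step 5: insert 8 -> lo=[8, 23, 33] (size 3, max 33) hi=[48, 49] (size 2, min 48) -> median=33
Step 6: insert 35 -> lo=[8, 23, 33] (size 3, max 33) hi=[35, 48, 49] (size 3, min 35) -> median=34
Step 7: insert 36 -> lo=[8, 23, 33, 35] (size 4, max 35) hi=[36, 48, 49] (size 3, min 36) -> median=35
Step 8: insert 47 -> lo=[8, 23, 33, 35] (size 4, max 35) hi=[36, 47, 48, 49] (size 4, min 36) -> median=35.5
Step 9: insert 9 -> lo=[8, 9, 23, 33, 35] (size 5, max 35) hi=[36, 47, 48, 49] (size 4, min 36) -> median=35
Step 10: insert 48 -> lo=[8, 9, 23, 33, 35] (size 5, max 35) hi=[36, 47, 48, 48, 49] (size 5, min 36) -> median=35.5
Step 11: insert 20 -> lo=[8, 9, 20, 23, 33, 35] (size 6, max 35) hi=[36, 47, 48, 48, 49] (size 5, min 36) -> median=35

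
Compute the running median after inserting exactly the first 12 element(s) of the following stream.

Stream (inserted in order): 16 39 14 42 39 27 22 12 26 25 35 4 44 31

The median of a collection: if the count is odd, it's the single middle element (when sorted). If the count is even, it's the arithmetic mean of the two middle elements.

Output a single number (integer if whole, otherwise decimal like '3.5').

Step 1: insert 16 -> lo=[16] (size 1, max 16) hi=[] (size 0) -> median=16
Step 2: insert 39 -> lo=[16] (size 1, max 16) hi=[39] (size 1, min 39) -> median=27.5
Step 3: insert 14 -> lo=[14, 16] (size 2, max 16) hi=[39] (size 1, min 39) -> median=16
Step 4: insert 42 -> lo=[14, 16] (size 2, max 16) hi=[39, 42] (size 2, min 39) -> median=27.5
Step 5: insert 39 -> lo=[14, 16, 39] (size 3, max 39) hi=[39, 42] (size 2, min 39) -> median=39
Step 6: insert 27 -> lo=[14, 16, 27] (size 3, max 27) hi=[39, 39, 42] (size 3, min 39) -> median=33
Step 7: insert 22 -> lo=[14, 16, 22, 27] (size 4, max 27) hi=[39, 39, 42] (size 3, min 39) -> median=27
Step 8: insert 12 -> lo=[12, 14, 16, 22] (size 4, max 22) hi=[27, 39, 39, 42] (size 4, min 27) -> median=24.5
Step 9: insert 26 -> lo=[12, 14, 16, 22, 26] (size 5, max 26) hi=[27, 39, 39, 42] (size 4, min 27) -> median=26
Step 10: insert 25 -> lo=[12, 14, 16, 22, 25] (size 5, max 25) hi=[26, 27, 39, 39, 42] (size 5, min 26) -> median=25.5
Step 11: insert 35 -> lo=[12, 14, 16, 22, 25, 26] (size 6, max 26) hi=[27, 35, 39, 39, 42] (size 5, min 27) -> median=26
Step 12: insert 4 -> lo=[4, 12, 14, 16, 22, 25] (size 6, max 25) hi=[26, 27, 35, 39, 39, 42] (size 6, min 26) -> median=25.5

Answer: 25.5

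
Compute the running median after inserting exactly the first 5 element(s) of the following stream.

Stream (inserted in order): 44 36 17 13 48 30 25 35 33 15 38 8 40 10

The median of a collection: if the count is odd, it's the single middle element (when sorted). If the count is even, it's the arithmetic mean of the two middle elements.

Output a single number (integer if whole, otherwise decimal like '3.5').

Step 1: insert 44 -> lo=[44] (size 1, max 44) hi=[] (size 0) -> median=44
Step 2: insert 36 -> lo=[36] (size 1, max 36) hi=[44] (size 1, min 44) -> median=40
Step 3: insert 17 -> lo=[17, 36] (size 2, max 36) hi=[44] (size 1, min 44) -> median=36
Step 4: insert 13 -> lo=[13, 17] (size 2, max 17) hi=[36, 44] (size 2, min 36) -> median=26.5
Step 5: insert 48 -> lo=[13, 17, 36] (size 3, max 36) hi=[44, 48] (size 2, min 44) -> median=36

Answer: 36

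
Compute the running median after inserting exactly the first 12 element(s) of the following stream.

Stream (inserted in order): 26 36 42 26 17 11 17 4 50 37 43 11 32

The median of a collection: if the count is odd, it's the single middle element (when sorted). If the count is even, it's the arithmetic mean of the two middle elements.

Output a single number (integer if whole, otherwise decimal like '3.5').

Step 1: insert 26 -> lo=[26] (size 1, max 26) hi=[] (size 0) -> median=26
Step 2: insert 36 -> lo=[26] (size 1, max 26) hi=[36] (size 1, min 36) -> median=31
Step 3: insert 42 -> lo=[26, 36] (size 2, max 36) hi=[42] (size 1, min 42) -> median=36
Step 4: insert 26 -> lo=[26, 26] (size 2, max 26) hi=[36, 42] (size 2, min 36) -> median=31
Step 5: insert 17 -> lo=[17, 26, 26] (size 3, max 26) hi=[36, 42] (size 2, min 36) -> median=26
Step 6: insert 11 -> lo=[11, 17, 26] (size 3, max 26) hi=[26, 36, 42] (size 3, min 26) -> median=26
Step 7: insert 17 -> lo=[11, 17, 17, 26] (size 4, max 26) hi=[26, 36, 42] (size 3, min 26) -> median=26
Step 8: insert 4 -> lo=[4, 11, 17, 17] (size 4, max 17) hi=[26, 26, 36, 42] (size 4, min 26) -> median=21.5
Step 9: insert 50 -> lo=[4, 11, 17, 17, 26] (size 5, max 26) hi=[26, 36, 42, 50] (size 4, min 26) -> median=26
Step 10: insert 37 -> lo=[4, 11, 17, 17, 26] (size 5, max 26) hi=[26, 36, 37, 42, 50] (size 5, min 26) -> median=26
Step 11: insert 43 -> lo=[4, 11, 17, 17, 26, 26] (size 6, max 26) hi=[36, 37, 42, 43, 50] (size 5, min 36) -> median=26
Step 12: insert 11 -> lo=[4, 11, 11, 17, 17, 26] (size 6, max 26) hi=[26, 36, 37, 42, 43, 50] (size 6, min 26) -> median=26

Answer: 26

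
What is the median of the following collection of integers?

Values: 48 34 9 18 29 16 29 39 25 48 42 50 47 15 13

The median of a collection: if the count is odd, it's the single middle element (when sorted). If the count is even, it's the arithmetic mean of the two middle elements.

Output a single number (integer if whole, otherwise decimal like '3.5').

Answer: 29

Derivation:
Step 1: insert 48 -> lo=[48] (size 1, max 48) hi=[] (size 0) -> median=48
Step 2: insert 34 -> lo=[34] (size 1, max 34) hi=[48] (size 1, min 48) -> median=41
Step 3: insert 9 -> lo=[9, 34] (size 2, max 34) hi=[48] (size 1, min 48) -> median=34
Step 4: insert 18 -> lo=[9, 18] (size 2, max 18) hi=[34, 48] (size 2, min 34) -> median=26
Step 5: insert 29 -> lo=[9, 18, 29] (size 3, max 29) hi=[34, 48] (size 2, min 34) -> median=29
Step 6: insert 16 -> lo=[9, 16, 18] (size 3, max 18) hi=[29, 34, 48] (size 3, min 29) -> median=23.5
Step 7: insert 29 -> lo=[9, 16, 18, 29] (size 4, max 29) hi=[29, 34, 48] (size 3, min 29) -> median=29
Step 8: insert 39 -> lo=[9, 16, 18, 29] (size 4, max 29) hi=[29, 34, 39, 48] (size 4, min 29) -> median=29
Step 9: insert 25 -> lo=[9, 16, 18, 25, 29] (size 5, max 29) hi=[29, 34, 39, 48] (size 4, min 29) -> median=29
Step 10: insert 48 -> lo=[9, 16, 18, 25, 29] (size 5, max 29) hi=[29, 34, 39, 48, 48] (size 5, min 29) -> median=29
Step 11: insert 42 -> lo=[9, 16, 18, 25, 29, 29] (size 6, max 29) hi=[34, 39, 42, 48, 48] (size 5, min 34) -> median=29
Step 12: insert 50 -> lo=[9, 16, 18, 25, 29, 29] (size 6, max 29) hi=[34, 39, 42, 48, 48, 50] (size 6, min 34) -> median=31.5
Step 13: insert 47 -> lo=[9, 16, 18, 25, 29, 29, 34] (size 7, max 34) hi=[39, 42, 47, 48, 48, 50] (size 6, min 39) -> median=34
Step 14: insert 15 -> lo=[9, 15, 16, 18, 25, 29, 29] (size 7, max 29) hi=[34, 39, 42, 47, 48, 48, 50] (size 7, min 34) -> median=31.5
Step 15: insert 13 -> lo=[9, 13, 15, 16, 18, 25, 29, 29] (size 8, max 29) hi=[34, 39, 42, 47, 48, 48, 50] (size 7, min 34) -> median=29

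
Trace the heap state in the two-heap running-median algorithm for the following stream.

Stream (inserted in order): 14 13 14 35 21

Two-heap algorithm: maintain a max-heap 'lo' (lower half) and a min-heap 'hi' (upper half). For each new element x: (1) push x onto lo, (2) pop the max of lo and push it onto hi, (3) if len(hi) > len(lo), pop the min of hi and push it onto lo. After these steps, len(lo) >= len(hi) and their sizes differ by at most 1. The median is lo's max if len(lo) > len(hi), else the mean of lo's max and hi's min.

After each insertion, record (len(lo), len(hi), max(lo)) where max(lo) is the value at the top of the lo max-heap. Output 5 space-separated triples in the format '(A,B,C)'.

Step 1: insert 14 -> lo=[14] hi=[] -> (len(lo)=1, len(hi)=0, max(lo)=14)
Step 2: insert 13 -> lo=[13] hi=[14] -> (len(lo)=1, len(hi)=1, max(lo)=13)
Step 3: insert 14 -> lo=[13, 14] hi=[14] -> (len(lo)=2, len(hi)=1, max(lo)=14)
Step 4: insert 35 -> lo=[13, 14] hi=[14, 35] -> (len(lo)=2, len(hi)=2, max(lo)=14)
Step 5: insert 21 -> lo=[13, 14, 14] hi=[21, 35] -> (len(lo)=3, len(hi)=2, max(lo)=14)

Answer: (1,0,14) (1,1,13) (2,1,14) (2,2,14) (3,2,14)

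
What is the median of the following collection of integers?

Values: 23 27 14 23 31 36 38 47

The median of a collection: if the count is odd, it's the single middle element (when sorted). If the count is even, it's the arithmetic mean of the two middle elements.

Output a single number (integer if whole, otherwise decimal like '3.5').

Step 1: insert 23 -> lo=[23] (size 1, max 23) hi=[] (size 0) -> median=23
Step 2: insert 27 -> lo=[23] (size 1, max 23) hi=[27] (size 1, min 27) -> median=25
Step 3: insert 14 -> lo=[14, 23] (size 2, max 23) hi=[27] (size 1, min 27) -> median=23
Step 4: insert 23 -> lo=[14, 23] (size 2, max 23) hi=[23, 27] (size 2, min 23) -> median=23
Step 5: insert 31 -> lo=[14, 23, 23] (size 3, max 23) hi=[27, 31] (size 2, min 27) -> median=23
Step 6: insert 36 -> lo=[14, 23, 23] (size 3, max 23) hi=[27, 31, 36] (size 3, min 27) -> median=25
Step 7: insert 38 -> lo=[14, 23, 23, 27] (size 4, max 27) hi=[31, 36, 38] (size 3, min 31) -> median=27
Step 8: insert 47 -> lo=[14, 23, 23, 27] (size 4, max 27) hi=[31, 36, 38, 47] (size 4, min 31) -> median=29

Answer: 29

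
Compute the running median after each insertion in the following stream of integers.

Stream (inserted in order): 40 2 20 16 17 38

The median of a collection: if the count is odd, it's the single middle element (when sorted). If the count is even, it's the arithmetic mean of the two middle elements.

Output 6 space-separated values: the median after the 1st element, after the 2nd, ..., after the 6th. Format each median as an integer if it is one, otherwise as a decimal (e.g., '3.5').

Step 1: insert 40 -> lo=[40] (size 1, max 40) hi=[] (size 0) -> median=40
Step 2: insert 2 -> lo=[2] (size 1, max 2) hi=[40] (size 1, min 40) -> median=21
Step 3: insert 20 -> lo=[2, 20] (size 2, max 20) hi=[40] (size 1, min 40) -> median=20
Step 4: insert 16 -> lo=[2, 16] (size 2, max 16) hi=[20, 40] (size 2, min 20) -> median=18
Step 5: insert 17 -> lo=[2, 16, 17] (size 3, max 17) hi=[20, 40] (size 2, min 20) -> median=17
Step 6: insert 38 -> lo=[2, 16, 17] (size 3, max 17) hi=[20, 38, 40] (size 3, min 20) -> median=18.5

Answer: 40 21 20 18 17 18.5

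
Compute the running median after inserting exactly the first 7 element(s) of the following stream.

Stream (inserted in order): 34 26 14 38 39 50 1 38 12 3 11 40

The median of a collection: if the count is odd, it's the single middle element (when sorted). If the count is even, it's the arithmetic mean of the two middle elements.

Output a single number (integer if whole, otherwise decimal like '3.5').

Answer: 34

Derivation:
Step 1: insert 34 -> lo=[34] (size 1, max 34) hi=[] (size 0) -> median=34
Step 2: insert 26 -> lo=[26] (size 1, max 26) hi=[34] (size 1, min 34) -> median=30
Step 3: insert 14 -> lo=[14, 26] (size 2, max 26) hi=[34] (size 1, min 34) -> median=26
Step 4: insert 38 -> lo=[14, 26] (size 2, max 26) hi=[34, 38] (size 2, min 34) -> median=30
Step 5: insert 39 -> lo=[14, 26, 34] (size 3, max 34) hi=[38, 39] (size 2, min 38) -> median=34
Step 6: insert 50 -> lo=[14, 26, 34] (size 3, max 34) hi=[38, 39, 50] (size 3, min 38) -> median=36
Step 7: insert 1 -> lo=[1, 14, 26, 34] (size 4, max 34) hi=[38, 39, 50] (size 3, min 38) -> median=34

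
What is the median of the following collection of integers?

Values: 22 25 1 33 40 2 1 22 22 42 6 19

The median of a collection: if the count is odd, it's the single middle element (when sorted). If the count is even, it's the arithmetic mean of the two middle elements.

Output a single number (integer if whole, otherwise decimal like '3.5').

Step 1: insert 22 -> lo=[22] (size 1, max 22) hi=[] (size 0) -> median=22
Step 2: insert 25 -> lo=[22] (size 1, max 22) hi=[25] (size 1, min 25) -> median=23.5
Step 3: insert 1 -> lo=[1, 22] (size 2, max 22) hi=[25] (size 1, min 25) -> median=22
Step 4: insert 33 -> lo=[1, 22] (size 2, max 22) hi=[25, 33] (size 2, min 25) -> median=23.5
Step 5: insert 40 -> lo=[1, 22, 25] (size 3, max 25) hi=[33, 40] (size 2, min 33) -> median=25
Step 6: insert 2 -> lo=[1, 2, 22] (size 3, max 22) hi=[25, 33, 40] (size 3, min 25) -> median=23.5
Step 7: insert 1 -> lo=[1, 1, 2, 22] (size 4, max 22) hi=[25, 33, 40] (size 3, min 25) -> median=22
Step 8: insert 22 -> lo=[1, 1, 2, 22] (size 4, max 22) hi=[22, 25, 33, 40] (size 4, min 22) -> median=22
Step 9: insert 22 -> lo=[1, 1, 2, 22, 22] (size 5, max 22) hi=[22, 25, 33, 40] (size 4, min 22) -> median=22
Step 10: insert 42 -> lo=[1, 1, 2, 22, 22] (size 5, max 22) hi=[22, 25, 33, 40, 42] (size 5, min 22) -> median=22
Step 11: insert 6 -> lo=[1, 1, 2, 6, 22, 22] (size 6, max 22) hi=[22, 25, 33, 40, 42] (size 5, min 22) -> median=22
Step 12: insert 19 -> lo=[1, 1, 2, 6, 19, 22] (size 6, max 22) hi=[22, 22, 25, 33, 40, 42] (size 6, min 22) -> median=22

Answer: 22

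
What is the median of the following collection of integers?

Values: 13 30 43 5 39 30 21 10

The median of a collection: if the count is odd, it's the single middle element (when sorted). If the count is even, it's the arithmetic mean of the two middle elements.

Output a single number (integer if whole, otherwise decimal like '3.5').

Answer: 25.5

Derivation:
Step 1: insert 13 -> lo=[13] (size 1, max 13) hi=[] (size 0) -> median=13
Step 2: insert 30 -> lo=[13] (size 1, max 13) hi=[30] (size 1, min 30) -> median=21.5
Step 3: insert 43 -> lo=[13, 30] (size 2, max 30) hi=[43] (size 1, min 43) -> median=30
Step 4: insert 5 -> lo=[5, 13] (size 2, max 13) hi=[30, 43] (size 2, min 30) -> median=21.5
Step 5: insert 39 -> lo=[5, 13, 30] (size 3, max 30) hi=[39, 43] (size 2, min 39) -> median=30
Step 6: insert 30 -> lo=[5, 13, 30] (size 3, max 30) hi=[30, 39, 43] (size 3, min 30) -> median=30
Step 7: insert 21 -> lo=[5, 13, 21, 30] (size 4, max 30) hi=[30, 39, 43] (size 3, min 30) -> median=30
Step 8: insert 10 -> lo=[5, 10, 13, 21] (size 4, max 21) hi=[30, 30, 39, 43] (size 4, min 30) -> median=25.5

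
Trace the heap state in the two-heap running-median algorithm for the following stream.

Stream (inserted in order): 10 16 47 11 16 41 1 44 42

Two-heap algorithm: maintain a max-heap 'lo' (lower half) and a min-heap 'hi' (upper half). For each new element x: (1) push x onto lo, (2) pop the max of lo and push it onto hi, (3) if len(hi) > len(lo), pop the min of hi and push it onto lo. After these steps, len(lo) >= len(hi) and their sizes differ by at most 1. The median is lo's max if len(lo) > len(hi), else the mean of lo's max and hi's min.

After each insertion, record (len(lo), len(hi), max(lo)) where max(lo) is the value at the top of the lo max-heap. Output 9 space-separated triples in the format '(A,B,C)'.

Step 1: insert 10 -> lo=[10] hi=[] -> (len(lo)=1, len(hi)=0, max(lo)=10)
Step 2: insert 16 -> lo=[10] hi=[16] -> (len(lo)=1, len(hi)=1, max(lo)=10)
Step 3: insert 47 -> lo=[10, 16] hi=[47] -> (len(lo)=2, len(hi)=1, max(lo)=16)
Step 4: insert 11 -> lo=[10, 11] hi=[16, 47] -> (len(lo)=2, len(hi)=2, max(lo)=11)
Step 5: insert 16 -> lo=[10, 11, 16] hi=[16, 47] -> (len(lo)=3, len(hi)=2, max(lo)=16)
Step 6: insert 41 -> lo=[10, 11, 16] hi=[16, 41, 47] -> (len(lo)=3, len(hi)=3, max(lo)=16)
Step 7: insert 1 -> lo=[1, 10, 11, 16] hi=[16, 41, 47] -> (len(lo)=4, len(hi)=3, max(lo)=16)
Step 8: insert 44 -> lo=[1, 10, 11, 16] hi=[16, 41, 44, 47] -> (len(lo)=4, len(hi)=4, max(lo)=16)
Step 9: insert 42 -> lo=[1, 10, 11, 16, 16] hi=[41, 42, 44, 47] -> (len(lo)=5, len(hi)=4, max(lo)=16)

Answer: (1,0,10) (1,1,10) (2,1,16) (2,2,11) (3,2,16) (3,3,16) (4,3,16) (4,4,16) (5,4,16)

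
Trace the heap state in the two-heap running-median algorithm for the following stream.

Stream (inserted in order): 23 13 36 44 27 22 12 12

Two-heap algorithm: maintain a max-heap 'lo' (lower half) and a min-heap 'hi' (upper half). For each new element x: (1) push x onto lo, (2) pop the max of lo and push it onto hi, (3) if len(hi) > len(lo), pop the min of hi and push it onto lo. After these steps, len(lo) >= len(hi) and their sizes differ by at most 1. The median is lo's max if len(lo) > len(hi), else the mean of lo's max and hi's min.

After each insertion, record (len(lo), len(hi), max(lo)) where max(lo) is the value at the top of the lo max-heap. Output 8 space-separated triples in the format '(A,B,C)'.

Answer: (1,0,23) (1,1,13) (2,1,23) (2,2,23) (3,2,27) (3,3,23) (4,3,23) (4,4,22)

Derivation:
Step 1: insert 23 -> lo=[23] hi=[] -> (len(lo)=1, len(hi)=0, max(lo)=23)
Step 2: insert 13 -> lo=[13] hi=[23] -> (len(lo)=1, len(hi)=1, max(lo)=13)
Step 3: insert 36 -> lo=[13, 23] hi=[36] -> (len(lo)=2, len(hi)=1, max(lo)=23)
Step 4: insert 44 -> lo=[13, 23] hi=[36, 44] -> (len(lo)=2, len(hi)=2, max(lo)=23)
Step 5: insert 27 -> lo=[13, 23, 27] hi=[36, 44] -> (len(lo)=3, len(hi)=2, max(lo)=27)
Step 6: insert 22 -> lo=[13, 22, 23] hi=[27, 36, 44] -> (len(lo)=3, len(hi)=3, max(lo)=23)
Step 7: insert 12 -> lo=[12, 13, 22, 23] hi=[27, 36, 44] -> (len(lo)=4, len(hi)=3, max(lo)=23)
Step 8: insert 12 -> lo=[12, 12, 13, 22] hi=[23, 27, 36, 44] -> (len(lo)=4, len(hi)=4, max(lo)=22)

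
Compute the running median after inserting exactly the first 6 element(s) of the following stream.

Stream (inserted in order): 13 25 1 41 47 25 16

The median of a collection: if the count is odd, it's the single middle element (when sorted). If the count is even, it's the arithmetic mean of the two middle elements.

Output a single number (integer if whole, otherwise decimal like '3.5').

Step 1: insert 13 -> lo=[13] (size 1, max 13) hi=[] (size 0) -> median=13
Step 2: insert 25 -> lo=[13] (size 1, max 13) hi=[25] (size 1, min 25) -> median=19
Step 3: insert 1 -> lo=[1, 13] (size 2, max 13) hi=[25] (size 1, min 25) -> median=13
Step 4: insert 41 -> lo=[1, 13] (size 2, max 13) hi=[25, 41] (size 2, min 25) -> median=19
Step 5: insert 47 -> lo=[1, 13, 25] (size 3, max 25) hi=[41, 47] (size 2, min 41) -> median=25
Step 6: insert 25 -> lo=[1, 13, 25] (size 3, max 25) hi=[25, 41, 47] (size 3, min 25) -> median=25

Answer: 25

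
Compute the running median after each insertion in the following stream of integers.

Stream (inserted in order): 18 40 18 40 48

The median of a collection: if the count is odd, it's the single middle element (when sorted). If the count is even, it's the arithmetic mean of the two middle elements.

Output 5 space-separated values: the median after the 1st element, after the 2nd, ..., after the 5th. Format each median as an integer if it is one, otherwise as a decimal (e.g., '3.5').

Answer: 18 29 18 29 40

Derivation:
Step 1: insert 18 -> lo=[18] (size 1, max 18) hi=[] (size 0) -> median=18
Step 2: insert 40 -> lo=[18] (size 1, max 18) hi=[40] (size 1, min 40) -> median=29
Step 3: insert 18 -> lo=[18, 18] (size 2, max 18) hi=[40] (size 1, min 40) -> median=18
Step 4: insert 40 -> lo=[18, 18] (size 2, max 18) hi=[40, 40] (size 2, min 40) -> median=29
Step 5: insert 48 -> lo=[18, 18, 40] (size 3, max 40) hi=[40, 48] (size 2, min 40) -> median=40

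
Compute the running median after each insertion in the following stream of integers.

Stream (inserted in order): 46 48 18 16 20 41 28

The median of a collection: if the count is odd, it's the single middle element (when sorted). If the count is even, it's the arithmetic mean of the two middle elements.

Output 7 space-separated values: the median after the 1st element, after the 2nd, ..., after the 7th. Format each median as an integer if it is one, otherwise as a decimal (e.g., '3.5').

Step 1: insert 46 -> lo=[46] (size 1, max 46) hi=[] (size 0) -> median=46
Step 2: insert 48 -> lo=[46] (size 1, max 46) hi=[48] (size 1, min 48) -> median=47
Step 3: insert 18 -> lo=[18, 46] (size 2, max 46) hi=[48] (size 1, min 48) -> median=46
Step 4: insert 16 -> lo=[16, 18] (size 2, max 18) hi=[46, 48] (size 2, min 46) -> median=32
Step 5: insert 20 -> lo=[16, 18, 20] (size 3, max 20) hi=[46, 48] (size 2, min 46) -> median=20
Step 6: insert 41 -> lo=[16, 18, 20] (size 3, max 20) hi=[41, 46, 48] (size 3, min 41) -> median=30.5
Step 7: insert 28 -> lo=[16, 18, 20, 28] (size 4, max 28) hi=[41, 46, 48] (size 3, min 41) -> median=28

Answer: 46 47 46 32 20 30.5 28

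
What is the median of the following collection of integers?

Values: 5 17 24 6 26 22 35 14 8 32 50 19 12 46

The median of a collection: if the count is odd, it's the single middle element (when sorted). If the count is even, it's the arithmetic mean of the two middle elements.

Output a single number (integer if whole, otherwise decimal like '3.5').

Step 1: insert 5 -> lo=[5] (size 1, max 5) hi=[] (size 0) -> median=5
Step 2: insert 17 -> lo=[5] (size 1, max 5) hi=[17] (size 1, min 17) -> median=11
Step 3: insert 24 -> lo=[5, 17] (size 2, max 17) hi=[24] (size 1, min 24) -> median=17
Step 4: insert 6 -> lo=[5, 6] (size 2, max 6) hi=[17, 24] (size 2, min 17) -> median=11.5
Step 5: insert 26 -> lo=[5, 6, 17] (size 3, max 17) hi=[24, 26] (size 2, min 24) -> median=17
Step 6: insert 22 -> lo=[5, 6, 17] (size 3, max 17) hi=[22, 24, 26] (size 3, min 22) -> median=19.5
Step 7: insert 35 -> lo=[5, 6, 17, 22] (size 4, max 22) hi=[24, 26, 35] (size 3, min 24) -> median=22
Step 8: insert 14 -> lo=[5, 6, 14, 17] (size 4, max 17) hi=[22, 24, 26, 35] (size 4, min 22) -> median=19.5
Step 9: insert 8 -> lo=[5, 6, 8, 14, 17] (size 5, max 17) hi=[22, 24, 26, 35] (size 4, min 22) -> median=17
Step 10: insert 32 -> lo=[5, 6, 8, 14, 17] (size 5, max 17) hi=[22, 24, 26, 32, 35] (size 5, min 22) -> median=19.5
Step 11: insert 50 -> lo=[5, 6, 8, 14, 17, 22] (size 6, max 22) hi=[24, 26, 32, 35, 50] (size 5, min 24) -> median=22
Step 12: insert 19 -> lo=[5, 6, 8, 14, 17, 19] (size 6, max 19) hi=[22, 24, 26, 32, 35, 50] (size 6, min 22) -> median=20.5
Step 13: insert 12 -> lo=[5, 6, 8, 12, 14, 17, 19] (size 7, max 19) hi=[22, 24, 26, 32, 35, 50] (size 6, min 22) -> median=19
Step 14: insert 46 -> lo=[5, 6, 8, 12, 14, 17, 19] (size 7, max 19) hi=[22, 24, 26, 32, 35, 46, 50] (size 7, min 22) -> median=20.5

Answer: 20.5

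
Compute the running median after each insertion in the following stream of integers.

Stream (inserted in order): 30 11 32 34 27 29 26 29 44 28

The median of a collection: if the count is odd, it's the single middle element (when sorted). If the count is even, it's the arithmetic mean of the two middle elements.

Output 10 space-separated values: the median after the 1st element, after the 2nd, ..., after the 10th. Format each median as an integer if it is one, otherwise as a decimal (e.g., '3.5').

Answer: 30 20.5 30 31 30 29.5 29 29 29 29

Derivation:
Step 1: insert 30 -> lo=[30] (size 1, max 30) hi=[] (size 0) -> median=30
Step 2: insert 11 -> lo=[11] (size 1, max 11) hi=[30] (size 1, min 30) -> median=20.5
Step 3: insert 32 -> lo=[11, 30] (size 2, max 30) hi=[32] (size 1, min 32) -> median=30
Step 4: insert 34 -> lo=[11, 30] (size 2, max 30) hi=[32, 34] (size 2, min 32) -> median=31
Step 5: insert 27 -> lo=[11, 27, 30] (size 3, max 30) hi=[32, 34] (size 2, min 32) -> median=30
Step 6: insert 29 -> lo=[11, 27, 29] (size 3, max 29) hi=[30, 32, 34] (size 3, min 30) -> median=29.5
Step 7: insert 26 -> lo=[11, 26, 27, 29] (size 4, max 29) hi=[30, 32, 34] (size 3, min 30) -> median=29
Step 8: insert 29 -> lo=[11, 26, 27, 29] (size 4, max 29) hi=[29, 30, 32, 34] (size 4, min 29) -> median=29
Step 9: insert 44 -> lo=[11, 26, 27, 29, 29] (size 5, max 29) hi=[30, 32, 34, 44] (size 4, min 30) -> median=29
Step 10: insert 28 -> lo=[11, 26, 27, 28, 29] (size 5, max 29) hi=[29, 30, 32, 34, 44] (size 5, min 29) -> median=29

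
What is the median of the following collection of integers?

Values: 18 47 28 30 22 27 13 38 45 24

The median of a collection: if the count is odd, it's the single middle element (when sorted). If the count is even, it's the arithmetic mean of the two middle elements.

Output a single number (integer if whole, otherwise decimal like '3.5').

Answer: 27.5

Derivation:
Step 1: insert 18 -> lo=[18] (size 1, max 18) hi=[] (size 0) -> median=18
Step 2: insert 47 -> lo=[18] (size 1, max 18) hi=[47] (size 1, min 47) -> median=32.5
Step 3: insert 28 -> lo=[18, 28] (size 2, max 28) hi=[47] (size 1, min 47) -> median=28
Step 4: insert 30 -> lo=[18, 28] (size 2, max 28) hi=[30, 47] (size 2, min 30) -> median=29
Step 5: insert 22 -> lo=[18, 22, 28] (size 3, max 28) hi=[30, 47] (size 2, min 30) -> median=28
Step 6: insert 27 -> lo=[18, 22, 27] (size 3, max 27) hi=[28, 30, 47] (size 3, min 28) -> median=27.5
Step 7: insert 13 -> lo=[13, 18, 22, 27] (size 4, max 27) hi=[28, 30, 47] (size 3, min 28) -> median=27
Step 8: insert 38 -> lo=[13, 18, 22, 27] (size 4, max 27) hi=[28, 30, 38, 47] (size 4, min 28) -> median=27.5
Step 9: insert 45 -> lo=[13, 18, 22, 27, 28] (size 5, max 28) hi=[30, 38, 45, 47] (size 4, min 30) -> median=28
Step 10: insert 24 -> lo=[13, 18, 22, 24, 27] (size 5, max 27) hi=[28, 30, 38, 45, 47] (size 5, min 28) -> median=27.5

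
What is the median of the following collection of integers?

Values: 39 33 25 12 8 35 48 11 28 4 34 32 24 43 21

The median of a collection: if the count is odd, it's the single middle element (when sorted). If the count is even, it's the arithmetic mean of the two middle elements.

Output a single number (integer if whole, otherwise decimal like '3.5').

Step 1: insert 39 -> lo=[39] (size 1, max 39) hi=[] (size 0) -> median=39
Step 2: insert 33 -> lo=[33] (size 1, max 33) hi=[39] (size 1, min 39) -> median=36
Step 3: insert 25 -> lo=[25, 33] (size 2, max 33) hi=[39] (size 1, min 39) -> median=33
Step 4: insert 12 -> lo=[12, 25] (size 2, max 25) hi=[33, 39] (size 2, min 33) -> median=29
Step 5: insert 8 -> lo=[8, 12, 25] (size 3, max 25) hi=[33, 39] (size 2, min 33) -> median=25
Step 6: insert 35 -> lo=[8, 12, 25] (size 3, max 25) hi=[33, 35, 39] (size 3, min 33) -> median=29
Step 7: insert 48 -> lo=[8, 12, 25, 33] (size 4, max 33) hi=[35, 39, 48] (size 3, min 35) -> median=33
Step 8: insert 11 -> lo=[8, 11, 12, 25] (size 4, max 25) hi=[33, 35, 39, 48] (size 4, min 33) -> median=29
Step 9: insert 28 -> lo=[8, 11, 12, 25, 28] (size 5, max 28) hi=[33, 35, 39, 48] (size 4, min 33) -> median=28
Step 10: insert 4 -> lo=[4, 8, 11, 12, 25] (size 5, max 25) hi=[28, 33, 35, 39, 48] (size 5, min 28) -> median=26.5
Step 11: insert 34 -> lo=[4, 8, 11, 12, 25, 28] (size 6, max 28) hi=[33, 34, 35, 39, 48] (size 5, min 33) -> median=28
Step 12: insert 32 -> lo=[4, 8, 11, 12, 25, 28] (size 6, max 28) hi=[32, 33, 34, 35, 39, 48] (size 6, min 32) -> median=30
Step 13: insert 24 -> lo=[4, 8, 11, 12, 24, 25, 28] (size 7, max 28) hi=[32, 33, 34, 35, 39, 48] (size 6, min 32) -> median=28
Step 14: insert 43 -> lo=[4, 8, 11, 12, 24, 25, 28] (size 7, max 28) hi=[32, 33, 34, 35, 39, 43, 48] (size 7, min 32) -> median=30
Step 15: insert 21 -> lo=[4, 8, 11, 12, 21, 24, 25, 28] (size 8, max 28) hi=[32, 33, 34, 35, 39, 43, 48] (size 7, min 32) -> median=28

Answer: 28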